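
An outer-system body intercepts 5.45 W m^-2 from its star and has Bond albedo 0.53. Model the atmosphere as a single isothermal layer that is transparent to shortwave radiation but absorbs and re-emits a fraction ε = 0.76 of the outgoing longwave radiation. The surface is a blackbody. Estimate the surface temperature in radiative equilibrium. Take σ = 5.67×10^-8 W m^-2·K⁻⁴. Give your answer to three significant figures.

65.3 K

At the top of the atmosphere, σT_e⁴ = S(1−α)/4 = 0.6404 W m^-2, giving T_e = 57.97 K.
The surface balance (absorbed SW + ε·downward IR = σT_s⁴) with T_a⁴ = T_s⁴/2 reduces to T_s = T_e·[2/(2−ε)]^¼ = 65.33 K.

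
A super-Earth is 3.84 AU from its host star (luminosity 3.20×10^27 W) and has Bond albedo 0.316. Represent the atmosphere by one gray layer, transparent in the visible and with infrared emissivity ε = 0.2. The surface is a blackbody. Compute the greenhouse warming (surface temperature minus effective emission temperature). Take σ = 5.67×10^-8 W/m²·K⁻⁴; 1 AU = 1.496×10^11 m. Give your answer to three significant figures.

5.86 K

d = 3.84 × 1.496×10^11 m = 5.745×10^11 m.
S = L/(4πd²) = 771.6 W/m².
Effective emission temperature (TOA balance): σT_e⁴ = S(1−α)/4 = 132.0 W/m² → T_e = 219.6 K.
The surface balance (absorbed SW + ε·downward IR = σT_s⁴) with T_a⁴ = T_s⁴/2 reduces to T_s = T_e·[2/(2−ε)]^¼ = 225.5 K.
Greenhouse warming: T_s − T_e = 5.862 K.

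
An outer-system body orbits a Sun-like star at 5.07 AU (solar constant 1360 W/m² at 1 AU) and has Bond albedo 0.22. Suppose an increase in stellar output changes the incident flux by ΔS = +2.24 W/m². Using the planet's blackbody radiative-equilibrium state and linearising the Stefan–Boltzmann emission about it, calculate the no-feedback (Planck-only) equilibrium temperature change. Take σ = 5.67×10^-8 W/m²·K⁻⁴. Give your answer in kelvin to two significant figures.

Flux at the orbit: S = 1360/(5.07)² = 52.91 W/m².
The baseline emission temperature is T_e = 116.1 K.
Only a fraction (1−α) is absorbed and it's spread over 4πR², so ΔF = (1−α)ΔS/4 = 0.4368 W/m².
Planck response: λ_P = 4σT_e³ = 4·5.67×10⁻⁸·(116.1)³ = 0.3553 W/m²/K.
Hence the no-feedback warming is ΔF/(4σT_e³) = 1.23 K.

1.2 K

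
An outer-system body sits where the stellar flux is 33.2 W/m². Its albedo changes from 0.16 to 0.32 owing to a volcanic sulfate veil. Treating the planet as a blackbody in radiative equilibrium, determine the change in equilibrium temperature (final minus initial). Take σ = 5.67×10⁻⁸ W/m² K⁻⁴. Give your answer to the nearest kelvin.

With α = 0.16, T₁ = 105.3 K.
With α = 0.32, T₂ = 99.89 K.
Change: 99.89 − 105.3 = -5.419 K.

-5 K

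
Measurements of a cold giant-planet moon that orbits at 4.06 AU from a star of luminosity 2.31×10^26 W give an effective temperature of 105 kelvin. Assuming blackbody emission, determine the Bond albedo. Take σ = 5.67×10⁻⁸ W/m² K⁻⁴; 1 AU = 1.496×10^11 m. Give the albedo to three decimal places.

0.447

d = 4.06 × 1.496×10^11 m = 6.074×10^11 m.
S = L/(4πd²) = 49.83 W/m².
From σT⁴ = S(1−α)/4 we invert for α: 1−α = 4σT⁴/S.
4σT⁴ = 4·5.67×10⁻⁸·(105)⁴ = 27.57 W/m².
1−α = 27.57/49.83 = 0.5532, so α = 0.4468.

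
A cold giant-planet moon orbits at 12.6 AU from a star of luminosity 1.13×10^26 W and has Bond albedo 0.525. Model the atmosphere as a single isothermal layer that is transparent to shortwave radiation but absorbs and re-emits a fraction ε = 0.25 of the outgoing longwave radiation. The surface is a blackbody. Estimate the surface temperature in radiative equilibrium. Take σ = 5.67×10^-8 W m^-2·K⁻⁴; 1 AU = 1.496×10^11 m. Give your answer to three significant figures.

49.6 kelvin

Orbital distance: d = 12.6 AU = 1.885×10^12 m.
Flux at the orbit: S = L/(4πd²) = 1.13×10^26/(4π·(1.88×10^12)²) = 2.531 W m^-2.
Effective emission temperature (TOA balance): σT_e⁴ = S(1−α)/4 = 0.3005 W m^-2 → T_e = 47.98 K.
For a single slab of emissivity ε, T_s⁴ = 2T_e⁴/(2−ε); thus T_s = 47.98·(1.143)^(1/4) = 49.61 K.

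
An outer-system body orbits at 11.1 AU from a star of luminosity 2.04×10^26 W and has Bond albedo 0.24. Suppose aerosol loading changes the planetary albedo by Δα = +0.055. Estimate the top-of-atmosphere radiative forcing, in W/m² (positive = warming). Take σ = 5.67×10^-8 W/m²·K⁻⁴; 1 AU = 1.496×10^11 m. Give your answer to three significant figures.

d = 11.1 × 1.496×10^11 m = 1.661×10^12 m.
Spreading L over a sphere of radius d: S = 2.04×10^26/(4π·1.66×10^12²) = 5.887 W/m².
TOA radiative forcing: ΔF = −S·Δα/4 = −5.887·(+0.055)/4 = -0.08095 W/m².

-0.0809 W/m²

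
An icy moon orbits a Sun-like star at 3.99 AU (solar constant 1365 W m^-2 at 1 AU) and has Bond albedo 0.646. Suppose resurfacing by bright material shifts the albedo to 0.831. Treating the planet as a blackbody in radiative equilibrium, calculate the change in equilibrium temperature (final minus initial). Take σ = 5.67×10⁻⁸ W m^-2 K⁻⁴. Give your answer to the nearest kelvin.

By the inverse-square law, S = 1365/3.99² = 85.74 W m^-2.
With α = 0.646, T₁ = 107.6 K.
Final:   T₂ = [S(1−0.831)/(4σ)]^(1/4) = 89.40 K.
Change: 89.40 − 107.6 = -18.15 K.

-18 K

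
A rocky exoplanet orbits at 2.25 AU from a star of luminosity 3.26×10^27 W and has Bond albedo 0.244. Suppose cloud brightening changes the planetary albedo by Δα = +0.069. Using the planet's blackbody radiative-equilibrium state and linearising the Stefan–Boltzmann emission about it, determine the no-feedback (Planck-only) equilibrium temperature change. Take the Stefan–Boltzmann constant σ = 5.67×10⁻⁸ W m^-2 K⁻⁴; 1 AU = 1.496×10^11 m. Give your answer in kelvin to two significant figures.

-6.7 K

Orbital distance: d = 2.25 AU = 3.366×10^11 m.
Spreading L over a sphere of radius d: S = 3.26×10^27/(4π·3.37×10^11²) = 2290 W m^-2.
The baseline emission temperature is T_e = 295.6 K.
TOA radiative forcing: ΔF = −S·Δα/4 = −2290·(+0.069)/4 = -39.50 W m^-2.
Planck response: λ_P = 4σT_e³ = 4·5.67×10⁻⁸·(295.6)³ = 5.856 W m^-2/K.
So ΔT₀ = -39.50/5.856 = -6.74 K.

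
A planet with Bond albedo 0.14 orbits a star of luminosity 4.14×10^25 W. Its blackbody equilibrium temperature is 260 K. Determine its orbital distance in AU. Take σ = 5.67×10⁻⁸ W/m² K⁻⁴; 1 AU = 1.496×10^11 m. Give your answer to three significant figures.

The flux needed for this T is 4σT⁴/(1−0.14) = 1205 W/m².
S = L/(4πd²) → d = √(L/4πS) = √(4.14×10^25/(4π·1205)) = 5.228×10^10 m = 0.3495 AU.

0.349 AU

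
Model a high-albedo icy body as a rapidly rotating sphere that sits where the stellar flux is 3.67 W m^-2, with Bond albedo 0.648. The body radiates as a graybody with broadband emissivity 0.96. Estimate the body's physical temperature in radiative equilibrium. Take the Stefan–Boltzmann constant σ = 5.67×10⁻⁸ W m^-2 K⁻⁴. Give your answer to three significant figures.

The planet absorbs (1−α)S over its disc πR² and re-emits over 4πR², so the mean absorbed flux is (1−0.648)·3.670/4 = 0.3230 W m^-2.
Radiative balance εσT⁴ = 0.3230 gives T = [0.3230/(0.96·σ)]^(1/4) = 49.35 K.

49.4 K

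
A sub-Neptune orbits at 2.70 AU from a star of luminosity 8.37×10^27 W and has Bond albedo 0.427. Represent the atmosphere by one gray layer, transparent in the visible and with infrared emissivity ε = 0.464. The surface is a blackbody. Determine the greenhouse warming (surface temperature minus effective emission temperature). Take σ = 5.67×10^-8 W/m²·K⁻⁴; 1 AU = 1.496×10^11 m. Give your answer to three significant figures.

21.7 kelvin

d = 2.70 × 1.496×10^11 m = 4.039×10^11 m.
Flux at the orbit: S = L/(4πd²) = 8.37×10^27/(4π·(4.04×10^11)²) = 4082 W/m².
The planet radiates to space at T_e = [S(1−α)/(4σ)]^(1/4) = 318.7 K.
Surface balance with a leaky layer gives σT_s⁴ = σT_e⁴·2/(2−ε), so T_s = T_e·[2/(2−0.464)]^(1/4) = 340.4 K.
Greenhouse warming: T_s − T_e = 21.74 K.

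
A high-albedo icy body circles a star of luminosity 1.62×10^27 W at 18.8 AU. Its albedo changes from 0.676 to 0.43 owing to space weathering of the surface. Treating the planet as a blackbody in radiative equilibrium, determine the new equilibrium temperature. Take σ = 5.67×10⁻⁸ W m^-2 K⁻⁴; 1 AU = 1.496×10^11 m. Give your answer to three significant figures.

Orbital distance: d = 18.8 AU = 2.812×10^12 m.
Spreading L over a sphere of radius d: S = 1.62×10^27/(4π·2.81×10^12²) = 16.30 W m^-2.
T₂ = [S(1−α₂)/(4σ)]^(1/4) = [16.30·0.57/(4σ)]^(1/4) = 80.00 K.

80.0 kelvin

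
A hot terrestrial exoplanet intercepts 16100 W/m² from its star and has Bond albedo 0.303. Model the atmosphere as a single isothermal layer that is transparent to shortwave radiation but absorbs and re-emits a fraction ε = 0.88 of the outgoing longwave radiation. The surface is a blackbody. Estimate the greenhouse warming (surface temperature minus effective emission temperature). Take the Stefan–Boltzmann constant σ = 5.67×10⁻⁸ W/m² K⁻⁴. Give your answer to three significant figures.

73.6 kelvin

At the top of the atmosphere, σT_e⁴ = S(1−α)/4 = 2805 W/m², giving T_e = 471.6 K.
The surface balance (absorbed SW + ε·downward IR = σT_s⁴) with T_a⁴ = T_s⁴/2 reduces to T_s = T_e·[2/(2−ε)]^¼ = 545.2 K.
The atmosphere warms the surface by 73.57 K.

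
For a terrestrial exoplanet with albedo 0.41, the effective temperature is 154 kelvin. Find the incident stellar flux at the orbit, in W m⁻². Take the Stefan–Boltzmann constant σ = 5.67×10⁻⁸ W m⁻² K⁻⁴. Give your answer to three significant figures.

216 W m⁻²

Invert the energy balance for S: S = 4σT⁴/(1−α).
σT⁴ = 5.67×10⁻⁸·(154)⁴ = 31.89 W m⁻².
So S = 4×31.89/(1−0.41) = 216.2 W m⁻².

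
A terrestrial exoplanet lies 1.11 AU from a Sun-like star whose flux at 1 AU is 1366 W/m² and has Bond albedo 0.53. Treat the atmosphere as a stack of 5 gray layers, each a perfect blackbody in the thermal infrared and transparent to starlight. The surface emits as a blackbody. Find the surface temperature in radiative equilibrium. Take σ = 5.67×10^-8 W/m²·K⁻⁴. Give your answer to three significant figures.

343 kelvin

By the inverse-square law, S = 1366/1.11² = 1109 W/m².
OLR = S(1−α)/4 = 130.3 W/m²; the top layer radiates at T_e = 218.9 K.
With N = 5 opaque layers, T_s = (N+1)^(1/4)·T_e = 6^(1/4)·218.9 = 342.7 K.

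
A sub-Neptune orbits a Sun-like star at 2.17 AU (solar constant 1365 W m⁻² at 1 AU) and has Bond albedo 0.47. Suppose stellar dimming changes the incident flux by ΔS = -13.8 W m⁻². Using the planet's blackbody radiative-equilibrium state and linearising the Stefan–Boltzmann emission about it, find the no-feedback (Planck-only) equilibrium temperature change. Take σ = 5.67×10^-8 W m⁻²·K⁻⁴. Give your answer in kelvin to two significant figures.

Flux at the orbit: S = 1365/(2.17)² = 289.9 W m⁻².
Reference equilibrium: T_e = [S(1−α)/(4σ)]^(1/4) = 161.3 K.
ΔF = Δ[S(1−α)]/4 = (1−0.47)·-13.8/4 = -1.829 W m⁻².
Linearising σT⁴ gives d(σT⁴)/dT = 4σT_e³ = 0.9523 W m⁻² per K.
So ΔT₀ = -1.829/0.9523 = -1.92 K.

-1.9 K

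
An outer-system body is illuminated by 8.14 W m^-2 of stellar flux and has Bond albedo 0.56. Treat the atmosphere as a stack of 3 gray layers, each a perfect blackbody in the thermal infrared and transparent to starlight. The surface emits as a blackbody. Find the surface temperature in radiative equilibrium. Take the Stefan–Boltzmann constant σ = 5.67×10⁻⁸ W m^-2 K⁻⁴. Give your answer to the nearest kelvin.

The effective emission temperature is T_e = [S(1−α)/(4σ)]^¼ = 63.04 K.
For an N-layer opaque stack, T_s⁴ = (N+1)T_e⁴, hence T_s = (4)^(1/4)×63.04 K = 89.15 K.

89 K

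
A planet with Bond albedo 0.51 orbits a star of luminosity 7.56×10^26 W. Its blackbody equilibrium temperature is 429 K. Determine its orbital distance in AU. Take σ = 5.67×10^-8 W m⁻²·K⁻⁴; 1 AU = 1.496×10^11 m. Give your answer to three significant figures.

0.414 AU

Required flux: S = 4σT⁴/(1−α) = 15680 W m⁻².
From L = 4πd²S, d = √(7.56×10^26/(4π·15680)) = 6.195×10^10 m = 0.4141 AU.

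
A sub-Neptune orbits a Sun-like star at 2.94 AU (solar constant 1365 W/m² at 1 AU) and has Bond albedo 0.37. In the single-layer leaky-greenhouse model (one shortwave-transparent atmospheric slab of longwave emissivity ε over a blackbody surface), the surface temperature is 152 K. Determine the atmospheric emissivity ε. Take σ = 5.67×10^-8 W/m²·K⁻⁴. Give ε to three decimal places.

Flux at the orbit: S = 1365/(2.94)² = 157.9 W/m².
TOA balance gives T_e = 144.7 K.
T_s⁴ = T_e⁴·2/(2−ε) → ε = 2 − 2(T_e/T_s)⁴ = 2 − 2·(144.7/152)⁴ = 0.3564.

0.356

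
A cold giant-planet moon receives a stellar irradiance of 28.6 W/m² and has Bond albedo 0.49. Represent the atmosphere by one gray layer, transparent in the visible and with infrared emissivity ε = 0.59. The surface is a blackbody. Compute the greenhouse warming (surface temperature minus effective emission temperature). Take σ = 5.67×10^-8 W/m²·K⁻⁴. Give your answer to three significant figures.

The planet radiates to space at T_e = [S(1−α)/(4σ)]^(1/4) = 89.55 K.
Surface balance with a leaky layer gives σT_s⁴ = σT_e⁴·2/(2−ε), so T_s = T_e·[2/(2−0.59)]^(1/4) = 97.73 K.
T_s − T_e = 97.73 − 89.55 = 8.178 K.

8.18 kelvin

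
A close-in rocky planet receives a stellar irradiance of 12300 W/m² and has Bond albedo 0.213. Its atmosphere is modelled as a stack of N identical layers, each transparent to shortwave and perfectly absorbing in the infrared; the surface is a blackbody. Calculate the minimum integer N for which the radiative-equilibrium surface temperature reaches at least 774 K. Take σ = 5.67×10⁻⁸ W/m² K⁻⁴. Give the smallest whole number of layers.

Top-of-atmosphere balance: σT_e⁴ = S(1−α)/4 = 2420 W/m² → T_e = 454.5 K.
Need (N+1)T_e⁴ ≥ T_s⁴, i.e. N+1 ≥ (774/454.5)⁴ = 8.409.
Rounding up, N = 8.

8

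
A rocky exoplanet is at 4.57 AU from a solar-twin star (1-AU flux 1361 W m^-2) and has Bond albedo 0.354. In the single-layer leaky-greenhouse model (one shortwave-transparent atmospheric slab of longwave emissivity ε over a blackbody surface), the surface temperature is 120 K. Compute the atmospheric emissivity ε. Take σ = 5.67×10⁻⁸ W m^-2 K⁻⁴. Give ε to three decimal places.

Irradiance scales as 1/d², so S = 1361 W m^-2 × (1/4.57)² = 65.17 W m^-2.
First, T_e = [65.17·(1−0.354)/(4σ)]^(1/4) = 116.7 K.
T_s⁴ = T_e⁴·2/(2−ε) → ε = 2 − 2(T_e/T_s)⁴ = 2 − 2·(116.7/120)⁴ = 0.2097.

0.210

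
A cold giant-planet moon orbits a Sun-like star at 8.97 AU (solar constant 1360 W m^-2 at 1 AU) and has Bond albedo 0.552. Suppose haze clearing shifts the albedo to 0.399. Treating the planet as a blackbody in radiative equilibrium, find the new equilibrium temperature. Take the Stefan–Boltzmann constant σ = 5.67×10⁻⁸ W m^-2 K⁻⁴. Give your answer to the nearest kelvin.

Irradiance scales as 1/d², so S = 1360 W m^-2 × (1/8.97)² = 16.90 W m^-2.
New equilibrium: T₂ = [(1−0.399)·16.90/(4σ)]^(1/4) = 81.81 K.

82 K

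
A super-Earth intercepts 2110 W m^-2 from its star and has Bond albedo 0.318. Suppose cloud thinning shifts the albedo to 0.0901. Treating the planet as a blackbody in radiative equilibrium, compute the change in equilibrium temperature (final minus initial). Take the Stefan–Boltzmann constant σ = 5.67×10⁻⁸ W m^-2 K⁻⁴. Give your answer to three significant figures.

21.1 K

With α = 0.318, T₁ = 282.2 K.
Final:   T₂ = [S(1−0.0901)/(4σ)]^(1/4) = 303.3 K.
Change: 303.3 − 282.2 = 21.09 K.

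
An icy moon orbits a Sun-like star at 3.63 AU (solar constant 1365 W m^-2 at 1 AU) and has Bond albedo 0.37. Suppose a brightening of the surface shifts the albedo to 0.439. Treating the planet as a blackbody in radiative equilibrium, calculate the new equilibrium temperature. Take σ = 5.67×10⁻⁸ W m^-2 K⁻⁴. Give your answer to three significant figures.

Flux at the orbit: S = 1365/(3.63)² = 103.6 W m^-2.
New equilibrium: T₂ = [(1−0.439)·103.6/(4σ)]^(1/4) = 126.5 K.

127 K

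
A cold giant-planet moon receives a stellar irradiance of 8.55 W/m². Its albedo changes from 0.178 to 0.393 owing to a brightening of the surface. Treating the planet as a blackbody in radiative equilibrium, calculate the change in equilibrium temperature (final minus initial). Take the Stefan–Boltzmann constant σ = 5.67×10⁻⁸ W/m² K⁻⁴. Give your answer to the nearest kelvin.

With α = 0.178, T₁ = 74.61 K.
After:  T₂ = [8.550·0.607/(4σ)]^(1/4) = 69.16 K.
Change: 69.16 − 74.61 = -5.447 K.

-5 K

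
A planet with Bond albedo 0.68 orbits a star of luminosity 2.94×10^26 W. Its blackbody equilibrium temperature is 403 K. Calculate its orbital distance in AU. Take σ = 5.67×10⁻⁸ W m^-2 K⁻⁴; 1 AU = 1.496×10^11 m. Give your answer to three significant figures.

0.236 AU

Energy balance gives S = 4σT⁴/(1−α) = 18690 W m^-2.
Then d = [L/(4πS)]^(1/2) = 3.538×10^10 m, i.e. 0.2365 AU.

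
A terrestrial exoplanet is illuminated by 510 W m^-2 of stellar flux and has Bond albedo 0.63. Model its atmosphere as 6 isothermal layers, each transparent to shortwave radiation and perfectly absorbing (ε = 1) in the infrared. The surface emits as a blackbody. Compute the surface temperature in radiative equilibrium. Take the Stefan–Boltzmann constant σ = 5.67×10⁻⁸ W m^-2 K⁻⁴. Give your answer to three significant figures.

OLR = S(1−α)/4 = 47.17 W m^-2; the top layer radiates at T_e = 169.8 K.
With N = 6 opaque layers, T_s = (N+1)^(1/4)·T_e = 7^(1/4)·169.8 = 276.3 K.

276 K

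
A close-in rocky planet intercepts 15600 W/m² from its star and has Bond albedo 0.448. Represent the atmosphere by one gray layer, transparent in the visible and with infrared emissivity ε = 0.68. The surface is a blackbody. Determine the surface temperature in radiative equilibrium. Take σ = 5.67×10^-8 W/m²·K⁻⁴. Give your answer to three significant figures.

At the top of the atmosphere, σT_e⁴ = S(1−α)/4 = 2153 W/m², giving T_e = 441.4 K.
For a single slab of emissivity ε, T_s⁴ = 2T_e⁴/(2−ε); thus T_s = 441.4·(1.515)^(1/4) = 489.7 K.

490 kelvin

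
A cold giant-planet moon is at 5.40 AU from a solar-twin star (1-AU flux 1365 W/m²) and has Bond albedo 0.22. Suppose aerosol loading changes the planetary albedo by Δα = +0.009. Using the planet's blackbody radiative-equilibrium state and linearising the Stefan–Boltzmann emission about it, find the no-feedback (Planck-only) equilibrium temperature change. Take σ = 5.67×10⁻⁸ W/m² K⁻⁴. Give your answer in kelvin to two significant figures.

-0.32 kelvin

Irradiance scales as 1/d², so S = 1365 W/m² × (1/5.40)² = 46.81 W/m².
Reference equilibrium: T_e = [S(1−α)/(4σ)]^(1/4) = 112.6 K.
The change in absorbed flux is Δ[S(1−α)/4] = −SΔα/4 = -0.1053 W/m².
Linearising σT⁴ gives d(σT⁴)/dT = 4σT_e³ = 0.3241 W/m² per K.
So ΔT₀ = -0.1053/0.3241 = -0.325 K.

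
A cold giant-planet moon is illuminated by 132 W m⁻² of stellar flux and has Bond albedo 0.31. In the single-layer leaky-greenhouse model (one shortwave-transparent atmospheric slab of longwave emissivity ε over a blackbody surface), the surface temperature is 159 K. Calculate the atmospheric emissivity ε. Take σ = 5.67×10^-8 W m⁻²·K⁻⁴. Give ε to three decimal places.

TOA balance gives T_e = 141.6 K.
Since (2−ε)/2 = (T_e/T_s)⁴ = 0.6283, ε = 0.7433.

0.743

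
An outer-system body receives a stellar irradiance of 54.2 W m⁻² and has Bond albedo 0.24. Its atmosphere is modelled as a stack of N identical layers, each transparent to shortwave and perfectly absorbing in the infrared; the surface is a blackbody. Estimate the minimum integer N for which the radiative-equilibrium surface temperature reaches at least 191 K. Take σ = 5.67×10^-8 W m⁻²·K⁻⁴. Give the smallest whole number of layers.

7

Top-of-atmosphere balance: σT_e⁴ = S(1−α)/4 = 10.30 W m⁻² → T_e = 116.1 K.
Since T_s⁴ = (N+1)T_e⁴, we need N ≥ (T_s/T_e)⁴ − 1 = 6.328.
The minimum whole number is N = 7.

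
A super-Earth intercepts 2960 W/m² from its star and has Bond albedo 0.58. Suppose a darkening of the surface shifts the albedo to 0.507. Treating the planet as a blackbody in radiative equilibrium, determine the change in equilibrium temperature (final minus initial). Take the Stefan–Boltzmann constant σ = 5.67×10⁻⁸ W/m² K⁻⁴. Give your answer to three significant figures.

11.1 K

Initial: T₁ = [S(1−0.58)/(4σ)]^(1/4) = 272.1 K.
With α = 0.507, T₂ = 283.2 K.
ΔT = T₂ − T₁ = 11.12 K.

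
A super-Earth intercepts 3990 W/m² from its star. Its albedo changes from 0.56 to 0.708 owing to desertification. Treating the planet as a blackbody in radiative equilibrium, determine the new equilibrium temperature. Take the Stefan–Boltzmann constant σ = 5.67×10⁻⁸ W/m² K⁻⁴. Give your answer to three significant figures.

268 K

With the new albedo, S(1−α₂)/4 = 291.3 W/m², so T₂ = 267.7 K.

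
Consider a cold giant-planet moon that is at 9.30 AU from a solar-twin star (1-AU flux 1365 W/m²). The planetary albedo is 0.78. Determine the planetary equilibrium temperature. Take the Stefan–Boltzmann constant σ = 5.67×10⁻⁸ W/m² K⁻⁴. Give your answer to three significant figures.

62.6 K

By the inverse-square law, S = 1365/9.30² = 15.78 W/m².
Absorbed flux (global mean): S(1−α)/4 = 15.78·0.22/4 = 0.8680 W/m².
Set σT⁴ = 0.8680 → T = (0.8680/σ)^(1/4) = 62.55 K.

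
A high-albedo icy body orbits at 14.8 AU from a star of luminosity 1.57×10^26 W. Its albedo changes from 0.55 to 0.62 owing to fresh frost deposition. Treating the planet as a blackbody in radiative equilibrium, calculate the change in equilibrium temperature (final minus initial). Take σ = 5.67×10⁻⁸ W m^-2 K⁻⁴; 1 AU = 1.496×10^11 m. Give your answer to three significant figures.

-1.96 K

Orbital distance: d = 14.8 AU = 2.214×10^12 m.
Spreading L over a sphere of radius d: S = 1.57×10^26/(4π·2.21×10^12²) = 2.549 W m^-2.
Initial: T₁ = [S(1−0.55)/(4σ)]^(1/4) = 47.42 K.
After:  T₂ = [2.549·0.38/(4σ)]^(1/4) = 45.46 K.
Change: 45.46 − 47.42 = -1.963 K.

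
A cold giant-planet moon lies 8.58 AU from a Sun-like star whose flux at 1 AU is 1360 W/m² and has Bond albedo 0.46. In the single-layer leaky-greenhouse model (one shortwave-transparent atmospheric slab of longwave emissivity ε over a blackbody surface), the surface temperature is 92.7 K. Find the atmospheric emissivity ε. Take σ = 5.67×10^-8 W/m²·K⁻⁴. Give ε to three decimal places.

Flux at the orbit: S = 1360/(8.58)² = 18.47 W/m².
TOA balance gives T_e = 81.44 K.
Inverting T_s⁴ = 2T_e⁴/(2−ε): (T_e/T_s)⁴ = 0.5957, so ε = 2(1 − 0.5957) = 0.8087.

0.809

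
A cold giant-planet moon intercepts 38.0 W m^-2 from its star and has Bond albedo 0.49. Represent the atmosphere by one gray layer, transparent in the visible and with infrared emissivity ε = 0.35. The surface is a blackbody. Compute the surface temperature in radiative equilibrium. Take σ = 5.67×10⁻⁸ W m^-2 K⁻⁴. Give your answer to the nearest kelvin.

101 K

At the top of the atmosphere, σT_e⁴ = S(1−α)/4 = 4.845 W m^-2, giving T_e = 96.15 K.
Surface balance with a leaky layer gives σT_s⁴ = σT_e⁴·2/(2−ε), so T_s = T_e·[2/(2−0.35)]^(1/4) = 100.9 K.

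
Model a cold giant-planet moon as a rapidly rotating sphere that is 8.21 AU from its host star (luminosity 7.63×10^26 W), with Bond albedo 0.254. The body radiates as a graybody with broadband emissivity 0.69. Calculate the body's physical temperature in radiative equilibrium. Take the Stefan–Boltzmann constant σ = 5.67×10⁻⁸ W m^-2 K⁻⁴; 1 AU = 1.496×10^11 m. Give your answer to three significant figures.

Orbital distance: d = 8.21 AU = 1.228×10^12 m.
S = L/(4πd²) = 40.25 W m^-2.
The planet absorbs (1−α)S over its disc πR² and re-emits over 4πR², so the mean absorbed flux is (1−0.254)·40.25/4 = 7.507 W m^-2.
Radiative balance εσT⁴ = 7.507 gives T = [7.507/(0.69·σ)]^(1/4) = 117.7 K.

118 kelvin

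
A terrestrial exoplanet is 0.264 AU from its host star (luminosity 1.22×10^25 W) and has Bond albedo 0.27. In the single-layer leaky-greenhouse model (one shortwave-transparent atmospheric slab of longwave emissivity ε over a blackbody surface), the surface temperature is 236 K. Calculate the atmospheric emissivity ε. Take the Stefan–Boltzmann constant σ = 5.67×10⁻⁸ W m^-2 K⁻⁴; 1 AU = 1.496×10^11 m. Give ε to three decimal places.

d = 0.264 × 1.496×10^11 m = 3.949×10^10 m.
Spreading L over a sphere of radius d: S = 1.22×10^25/(4π·3.95×10^10²) = 622.4 W m^-2.
TOA balance gives T_e = 211.6 K.
Since (2−ε)/2 = (T_e/T_s)⁴ = 0.6458, ε = 0.7084.

0.708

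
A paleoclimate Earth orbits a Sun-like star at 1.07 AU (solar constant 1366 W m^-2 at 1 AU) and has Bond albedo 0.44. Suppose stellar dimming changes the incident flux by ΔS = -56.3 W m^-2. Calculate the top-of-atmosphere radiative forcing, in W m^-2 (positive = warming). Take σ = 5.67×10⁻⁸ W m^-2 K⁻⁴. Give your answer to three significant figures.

Flux at the orbit: S = 1366/(1.07)² = 1193 W m^-2.
ΔF = Δ[S(1−α)]/4 = (1−0.44)·-56.3/4 = -7.882 W m^-2.

-7.88 W m^-2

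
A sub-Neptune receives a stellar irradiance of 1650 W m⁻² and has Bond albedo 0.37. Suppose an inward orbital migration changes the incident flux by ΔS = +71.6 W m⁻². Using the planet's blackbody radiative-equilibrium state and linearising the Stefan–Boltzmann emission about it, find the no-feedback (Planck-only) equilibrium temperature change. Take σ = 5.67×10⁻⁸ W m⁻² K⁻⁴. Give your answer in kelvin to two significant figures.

2.8 kelvin

Reference equilibrium: T_e = [S(1−α)/(4σ)]^(1/4) = 260.2 K.
Only a fraction (1−α) is absorbed and it's spread over 4πR², so ΔF = (1−α)ΔS/4 = 11.28 W m⁻².
Linearising σT⁴ gives d(σT⁴)/dT = 4σT_e³ = 3.995 W m⁻² per K.
So ΔT₀ = 11.28/3.995 = 2.82 K.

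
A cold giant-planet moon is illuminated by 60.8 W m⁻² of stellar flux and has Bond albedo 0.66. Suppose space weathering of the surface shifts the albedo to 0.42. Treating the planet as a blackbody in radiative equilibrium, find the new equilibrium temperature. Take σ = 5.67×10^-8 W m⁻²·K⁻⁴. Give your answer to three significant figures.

112 K

New equilibrium: T₂ = [(1−0.42)·60.80/(4σ)]^(1/4) = 111.7 K.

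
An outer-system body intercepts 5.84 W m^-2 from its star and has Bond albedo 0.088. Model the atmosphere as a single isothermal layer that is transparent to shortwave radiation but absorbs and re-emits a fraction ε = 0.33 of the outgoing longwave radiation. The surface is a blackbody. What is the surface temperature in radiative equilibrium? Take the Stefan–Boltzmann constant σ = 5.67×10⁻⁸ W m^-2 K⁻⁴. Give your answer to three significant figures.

At the top of the atmosphere, σT_e⁴ = S(1−α)/4 = 1.332 W m^-2, giving T_e = 69.61 K.
Surface balance with a leaky layer gives σT_s⁴ = σT_e⁴·2/(2−ε), so T_s = T_e·[2/(2−0.33)]^(1/4) = 72.82 K.

72.8 K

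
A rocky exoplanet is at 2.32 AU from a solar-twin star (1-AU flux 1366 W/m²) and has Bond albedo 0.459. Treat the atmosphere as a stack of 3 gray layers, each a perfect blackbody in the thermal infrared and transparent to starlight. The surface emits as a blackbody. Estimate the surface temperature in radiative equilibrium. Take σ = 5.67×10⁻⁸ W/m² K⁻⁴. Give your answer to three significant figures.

222 K

Flux at the orbit: S = 1366/(2.32)² = 253.8 W/m².
OLR = S(1−α)/4 = 34.33 W/m²; the top layer radiates at T_e = 156.9 K.
With N = 3 opaque layers, T_s = (N+1)^(1/4)·T_e = 4^(1/4)·156.9 = 221.8 K.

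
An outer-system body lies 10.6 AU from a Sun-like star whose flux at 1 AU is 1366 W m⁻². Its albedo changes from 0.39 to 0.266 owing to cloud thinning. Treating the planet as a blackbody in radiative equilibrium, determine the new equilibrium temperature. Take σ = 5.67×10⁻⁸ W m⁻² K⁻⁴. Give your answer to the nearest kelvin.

79 kelvin

Irradiance scales as 1/d², so S = 1366 W m⁻² × (1/10.6)² = 12.16 W m⁻².
T₂ = [S(1−α₂)/(4σ)]^(1/4) = [12.16·0.734/(4σ)]^(1/4) = 79.20 K.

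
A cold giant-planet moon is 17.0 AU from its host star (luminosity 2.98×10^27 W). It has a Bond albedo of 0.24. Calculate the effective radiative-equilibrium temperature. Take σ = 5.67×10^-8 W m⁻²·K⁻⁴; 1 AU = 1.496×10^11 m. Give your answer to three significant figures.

105 K

d = 17.0 × 1.496×10^11 m = 2.543×10^12 m.
Spreading L over a sphere of radius d: S = 2.98×10^27/(4π·2.54×10^12²) = 36.66 W m⁻².
The planet absorbs (1−α)S over its disc πR² and re-emits over 4πR², so the mean absorbed flux is (1−0.24)·36.66/4 = 6.966 W m⁻².
Balancing against σT⁴: T = (6.966/5.67×10⁻⁸)^(1/4) = 105.3 K.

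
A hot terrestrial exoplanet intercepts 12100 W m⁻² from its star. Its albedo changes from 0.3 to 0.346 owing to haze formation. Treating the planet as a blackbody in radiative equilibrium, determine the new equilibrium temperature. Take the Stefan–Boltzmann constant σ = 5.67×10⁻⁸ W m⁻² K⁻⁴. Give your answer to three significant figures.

432 kelvin

T₂ = [S(1−α₂)/(4σ)]^(1/4) = [12100·0.654/(4σ)]^(1/4) = 432.2 K.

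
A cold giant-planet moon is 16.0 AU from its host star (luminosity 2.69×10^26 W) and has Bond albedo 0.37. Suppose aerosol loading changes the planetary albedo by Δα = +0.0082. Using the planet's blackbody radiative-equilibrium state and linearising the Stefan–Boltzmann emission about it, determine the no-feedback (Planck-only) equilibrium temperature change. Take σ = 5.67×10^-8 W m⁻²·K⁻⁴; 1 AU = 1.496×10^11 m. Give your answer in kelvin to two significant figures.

Orbital distance: d = 16.0 AU = 2.394×10^12 m.
Flux at the orbit: S = L/(4πd²) = 2.69×10^26/(4π·(2.39×10^12)²) = 3.736 W m⁻².
The baseline emission temperature is T_e = 56.76 K.
TOA radiative forcing: ΔF = −S·Δα/4 = −3.736·(+0.0082)/4 = -0.007659 W m⁻².
Linearising σT⁴ gives d(σT⁴)/dT = 4σT_e³ = 0.04147 W m⁻² per K.
Hence the no-feedback warming is ΔF/(4σT_e³) = -0.185 K.

-0.18 K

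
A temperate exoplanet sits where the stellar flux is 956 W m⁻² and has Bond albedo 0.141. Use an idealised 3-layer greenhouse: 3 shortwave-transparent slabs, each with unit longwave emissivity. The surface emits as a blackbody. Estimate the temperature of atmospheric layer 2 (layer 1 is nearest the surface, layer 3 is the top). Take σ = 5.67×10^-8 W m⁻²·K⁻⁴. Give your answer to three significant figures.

Top-of-atmosphere balance: σT_e⁴ = S(1−α)/4 = 205.3 W m⁻² → T_e = 245.3 K.
Each opaque layer satisfies 2T_j⁴ = T_{j−1}⁴ + T_{j+1}⁴, giving T_k⁴ = (N+1−k)T_e⁴.
With k = 2: T_2 = (3+1−2)^¼·245.3 K = 291.7 K.

292 K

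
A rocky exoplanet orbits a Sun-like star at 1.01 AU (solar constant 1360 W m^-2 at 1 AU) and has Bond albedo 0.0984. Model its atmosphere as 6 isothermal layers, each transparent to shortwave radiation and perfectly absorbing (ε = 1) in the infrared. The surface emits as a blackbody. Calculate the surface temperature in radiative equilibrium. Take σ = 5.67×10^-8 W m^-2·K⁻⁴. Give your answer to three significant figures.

439 K

Irradiance scales as 1/d², so S = 1360 W m^-2 × (1/1.01)² = 1333 W m^-2.
OLR = S(1−α)/4 = 300.5 W m^-2; the top layer radiates at T_e = 269.8 K.
For an N-layer opaque stack, T_s⁴ = (N+1)T_e⁴, hence T_s = (7)^(1/4)×269.8 K = 438.9 K.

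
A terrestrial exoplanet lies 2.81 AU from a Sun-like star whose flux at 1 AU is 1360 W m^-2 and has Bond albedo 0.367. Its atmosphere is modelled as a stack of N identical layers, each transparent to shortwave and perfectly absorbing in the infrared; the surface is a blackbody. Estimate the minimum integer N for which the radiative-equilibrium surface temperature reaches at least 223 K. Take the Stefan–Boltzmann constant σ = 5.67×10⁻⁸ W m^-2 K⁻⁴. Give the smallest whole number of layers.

5

Irradiance scales as 1/d², so S = 1360 W m^-2 × (1/2.81)² = 172.2 W m^-2.
Top-of-atmosphere balance: σT_e⁴ = S(1−α)/4 = 27.26 W m^-2 → T_e = 148.1 K.
Need (N+1)T_e⁴ ≥ T_s⁴, i.e. N+1 ≥ (223/148.1)⁴ = 5.144.
The minimum whole number is N = 5.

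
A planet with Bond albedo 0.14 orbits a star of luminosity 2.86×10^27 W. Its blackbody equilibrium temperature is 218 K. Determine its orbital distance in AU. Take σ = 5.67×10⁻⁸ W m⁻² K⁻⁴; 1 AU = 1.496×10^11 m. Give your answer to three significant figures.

Energy balance gives S = 4σT⁴/(1−α) = 595.6 W m⁻².
From L = 4πd²S, d = √(2.86×10^27/(4π·595.6)) = 6.181×10^11 m = 4.132 AU.

4.13 AU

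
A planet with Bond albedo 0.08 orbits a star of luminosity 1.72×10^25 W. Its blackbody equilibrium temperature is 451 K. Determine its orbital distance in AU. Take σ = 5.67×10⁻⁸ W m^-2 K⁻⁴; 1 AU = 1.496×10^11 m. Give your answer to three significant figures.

Energy balance gives S = 4σT⁴/(1−α) = 10200 W m^-2.
S = L/(4πd²) → d = √(L/4πS) = √(1.72×10^25/(4π·10200)) = 1.158×10^10 m = 0.07744 AU.

0.0774 AU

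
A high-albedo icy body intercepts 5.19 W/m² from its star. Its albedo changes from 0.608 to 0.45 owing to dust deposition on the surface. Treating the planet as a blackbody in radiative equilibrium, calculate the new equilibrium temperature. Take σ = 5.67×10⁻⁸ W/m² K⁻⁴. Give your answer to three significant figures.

T₂ = [S(1−α₂)/(4σ)]^(1/4) = [5.190·0.55/(4σ)]^(1/4) = 59.56 K.

59.6 K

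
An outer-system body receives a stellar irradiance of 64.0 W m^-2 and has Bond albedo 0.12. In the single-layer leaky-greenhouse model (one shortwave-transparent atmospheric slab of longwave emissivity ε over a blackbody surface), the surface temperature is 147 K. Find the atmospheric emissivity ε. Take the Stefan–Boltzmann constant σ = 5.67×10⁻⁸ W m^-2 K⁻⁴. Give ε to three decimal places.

0.936

Effective temperature: T_e = [S(1−α)/(4σ)]^(1/4) = 125.5 K.
Inverting T_s⁴ = 2T_e⁴/(2−ε): (T_e/T_s)⁴ = 0.5318, so ε = 2(1 − 0.5318) = 0.9364.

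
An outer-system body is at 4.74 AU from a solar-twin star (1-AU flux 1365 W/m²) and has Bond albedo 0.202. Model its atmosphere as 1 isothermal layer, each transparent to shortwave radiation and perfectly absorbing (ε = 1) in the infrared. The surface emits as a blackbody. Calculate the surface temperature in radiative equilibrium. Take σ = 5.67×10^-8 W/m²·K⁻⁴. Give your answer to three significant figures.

144 kelvin

Flux at the orbit: S = 1365/(4.74)² = 60.75 W/m².
OLR = S(1−α)/4 = 12.12 W/m²; the top layer radiates at T_e = 120.9 K.
Layer-by-layer balance gives σT_s⁴ = (N+1)σT_e⁴, so T_s = 2^¼·120.9 = 143.8 K.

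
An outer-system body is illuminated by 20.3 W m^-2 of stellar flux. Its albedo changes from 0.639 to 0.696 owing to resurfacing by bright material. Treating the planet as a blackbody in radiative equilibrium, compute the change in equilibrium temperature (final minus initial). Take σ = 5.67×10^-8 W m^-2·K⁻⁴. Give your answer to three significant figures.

Before: T₁ = [20.30·0.361/(4σ)]^(1/4) = 75.39 K.
With α = 0.696, T₂ = 72.22 K.
ΔT = T₂ − T₁ = -3.171 K.

-3.17 K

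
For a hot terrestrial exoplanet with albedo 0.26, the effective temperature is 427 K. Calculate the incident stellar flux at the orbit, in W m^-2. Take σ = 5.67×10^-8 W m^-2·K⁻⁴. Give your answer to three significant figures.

Invert the energy balance for S: S = 4σT⁴/(1−α).
The emitted flux is σT⁴ = 1885 W m^-2.
So S = 4×1885/(1−0.26) = 10190 W m^-2.

10200 W m^-2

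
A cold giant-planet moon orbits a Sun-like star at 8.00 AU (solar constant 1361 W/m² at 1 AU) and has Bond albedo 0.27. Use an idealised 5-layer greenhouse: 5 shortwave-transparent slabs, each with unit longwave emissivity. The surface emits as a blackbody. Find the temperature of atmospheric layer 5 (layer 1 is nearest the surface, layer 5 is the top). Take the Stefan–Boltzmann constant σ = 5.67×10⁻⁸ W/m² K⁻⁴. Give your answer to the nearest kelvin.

91 kelvin

Irradiance scales as 1/d², so S = 1361 W/m² × (1/8.00)² = 21.27 W/m².
OLR = S(1−α)/4 = 3.881 W/m²; the top layer radiates at T_e = 90.96 K.
Each opaque layer satisfies 2T_j⁴ = T_{j−1}⁴ + T_{j+1}⁴, giving T_k⁴ = (N+1−k)T_e⁴.
With k = 5: T_5 = (5+1−5)^¼·90.96 K = 90.96 K.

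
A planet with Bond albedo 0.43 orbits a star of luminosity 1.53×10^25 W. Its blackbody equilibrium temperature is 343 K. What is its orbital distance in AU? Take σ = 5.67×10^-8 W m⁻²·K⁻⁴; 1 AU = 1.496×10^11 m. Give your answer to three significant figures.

0.0994 AU

The flux needed for this T is 4σT⁴/(1−0.43) = 5507 W m⁻².
From L = 4πd²S, d = √(1.53×10^25/(4π·5507)) = 1.487×10^10 m = 0.09939 AU.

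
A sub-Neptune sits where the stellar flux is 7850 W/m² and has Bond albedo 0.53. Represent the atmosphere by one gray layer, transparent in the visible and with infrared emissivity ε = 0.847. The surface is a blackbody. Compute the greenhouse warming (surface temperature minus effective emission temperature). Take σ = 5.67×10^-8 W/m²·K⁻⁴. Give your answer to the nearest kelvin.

53 kelvin

At the top of the atmosphere, σT_e⁴ = S(1−α)/4 = 922.4 W/m², giving T_e = 357.1 K.
For a single slab of emissivity ε, T_s⁴ = 2T_e⁴/(2−ε); thus T_s = 357.1·(1.735)^(1/4) = 409.9 K.
T_s − T_e = 409.9 − 357.1 = 52.72 K.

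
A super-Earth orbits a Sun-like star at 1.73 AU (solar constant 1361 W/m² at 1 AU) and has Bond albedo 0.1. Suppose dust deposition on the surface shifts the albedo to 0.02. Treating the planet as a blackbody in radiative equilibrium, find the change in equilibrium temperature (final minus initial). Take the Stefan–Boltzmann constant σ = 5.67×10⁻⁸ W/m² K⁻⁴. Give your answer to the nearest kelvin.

4 K

Irradiance scales as 1/d², so S = 1361 W/m² × (1/1.73)² = 454.7 W/m².
Initial: T₁ = [S(1−0.1)/(4σ)]^(1/4) = 206.1 K.
With α = 0.02, T₂ = 210.5 K.
ΔT = T₂ − T₁ = 4.435 K.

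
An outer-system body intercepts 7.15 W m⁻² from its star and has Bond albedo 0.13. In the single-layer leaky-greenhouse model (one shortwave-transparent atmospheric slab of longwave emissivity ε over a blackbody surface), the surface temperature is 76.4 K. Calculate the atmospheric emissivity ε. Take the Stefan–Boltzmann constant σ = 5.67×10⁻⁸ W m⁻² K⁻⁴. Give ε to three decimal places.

TOA balance gives T_e = 72.37 K.
T_s⁴ = T_e⁴·2/(2−ε) → ε = 2 − 2(T_e/T_s)⁴ = 2 − 2·(72.37/76.4)⁴ = 0.3900.

0.390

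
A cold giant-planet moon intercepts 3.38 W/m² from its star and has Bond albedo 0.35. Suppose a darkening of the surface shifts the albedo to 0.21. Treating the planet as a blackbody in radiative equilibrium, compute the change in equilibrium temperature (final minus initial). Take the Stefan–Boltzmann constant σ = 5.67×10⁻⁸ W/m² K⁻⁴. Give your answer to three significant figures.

With α = 0.35, T₁ = 55.79 K.
Final:   T₂ = [S(1−0.21)/(4σ)]^(1/4) = 58.58 K.
ΔT = T₂ − T₁ = 2.788 K.

2.79 kelvin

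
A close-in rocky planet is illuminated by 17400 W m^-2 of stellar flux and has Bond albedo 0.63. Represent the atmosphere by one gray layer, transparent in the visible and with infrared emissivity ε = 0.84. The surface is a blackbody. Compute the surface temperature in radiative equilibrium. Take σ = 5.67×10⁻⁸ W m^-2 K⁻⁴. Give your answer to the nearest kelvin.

At the top of the atmosphere, σT_e⁴ = S(1−α)/4 = 1610 W m^-2, giving T_e = 410.5 K.
Surface balance with a leaky layer gives σT_s⁴ = σT_e⁴·2/(2−ε), so T_s = T_e·[2/(2−0.84)]^(1/4) = 470.3 K.

470 K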